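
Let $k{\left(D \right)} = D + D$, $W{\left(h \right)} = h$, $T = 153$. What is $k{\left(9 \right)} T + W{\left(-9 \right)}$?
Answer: $2745$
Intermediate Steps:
$k{\left(D \right)} = 2 D$
$k{\left(9 \right)} T + W{\left(-9 \right)} = 2 \cdot 9 \cdot 153 - 9 = 18 \cdot 153 - 9 = 2754 - 9 = 2745$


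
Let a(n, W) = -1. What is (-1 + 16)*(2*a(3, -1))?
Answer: -30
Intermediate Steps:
(-1 + 16)*(2*a(3, -1)) = (-1 + 16)*(2*(-1)) = 15*(-2) = -30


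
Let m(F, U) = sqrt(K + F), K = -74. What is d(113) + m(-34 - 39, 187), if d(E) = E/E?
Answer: 1 + 7*I*sqrt(3) ≈ 1.0 + 12.124*I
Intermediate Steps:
d(E) = 1
m(F, U) = sqrt(-74 + F)
d(113) + m(-34 - 39, 187) = 1 + sqrt(-74 + (-34 - 39)) = 1 + sqrt(-74 - 73) = 1 + sqrt(-147) = 1 + 7*I*sqrt(3)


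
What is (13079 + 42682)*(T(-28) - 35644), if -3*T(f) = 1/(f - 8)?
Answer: -71551604437/36 ≈ -1.9875e+9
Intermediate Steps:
T(f) = -1/(3*(-8 + f)) (T(f) = -1/(3*(f - 8)) = -1/(3*(-8 + f)))
(13079 + 42682)*(T(-28) - 35644) = (13079 + 42682)*(-1/(-24 + 3*(-28)) - 35644) = 55761*(-1/(-24 - 84) - 35644) = 55761*(-1/(-108) - 35644) = 55761*(-1*(-1/108) - 35644) = 55761*(1/108 - 35644) = 55761*(-3849551/108) = -71551604437/36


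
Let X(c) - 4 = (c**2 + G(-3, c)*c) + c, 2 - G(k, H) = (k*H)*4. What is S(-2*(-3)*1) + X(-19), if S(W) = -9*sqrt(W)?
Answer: 4640 - 9*sqrt(6) ≈ 4618.0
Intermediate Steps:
G(k, H) = 2 - 4*H*k (G(k, H) = 2 - k*H*4 = 2 - H*k*4 = 2 - 4*H*k)
X(c) = 4 + c + c**2 + c*(2 + 12*c) (X(c) = 4 + ((c**2 + (2 - 4*c*(-3))*c) + c) = 4 + ((c**2 + (2 + 12*c)*c) + c) = 4 + ((c**2 + c*(2 + 12*c)) + c) = 4 + (c + c**2 + c*(2 + 12*c)) = 4 + c + c**2 + c*(2 + 12*c))
S(-2*(-3)*1) + X(-19) = -9*sqrt(6) + (4 + 3*(-19) + 13*(-19)**2) = -9*sqrt(6) + (4 - 57 + 13*361) = -9*sqrt(6) + (4 - 57 + 4693) = -9*sqrt(6) + 4640 = 4640 - 9*sqrt(6)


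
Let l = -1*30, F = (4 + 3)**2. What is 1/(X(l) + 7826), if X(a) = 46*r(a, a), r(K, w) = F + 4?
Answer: 1/10264 ≈ 9.7428e-5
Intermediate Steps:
F = 49 (F = 7**2 = 49)
l = -30
r(K, w) = 53 (r(K, w) = 49 + 4 = 53)
X(a) = 2438 (X(a) = 46*53 = 2438)
1/(X(l) + 7826) = 1/(2438 + 7826) = 1/10264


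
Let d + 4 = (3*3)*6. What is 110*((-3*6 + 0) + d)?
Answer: 3520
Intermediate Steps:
d = 50 (d = -4 + (3*3)*6 = -4 + 9*6 = -4 + 54 = 50)
110*((-3*6 + 0) + d) = 110*((-3*6 + 0) + 50) = 110*((-18 + 0) + 50) = 110*(-18 + 50) = 110*32 = 3520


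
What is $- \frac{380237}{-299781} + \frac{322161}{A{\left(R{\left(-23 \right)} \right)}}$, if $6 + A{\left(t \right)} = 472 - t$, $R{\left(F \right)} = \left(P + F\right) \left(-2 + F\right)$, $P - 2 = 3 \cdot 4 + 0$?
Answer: $\frac{96669383858}{72247221} \approx 1338.0$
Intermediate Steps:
$P = 14$ ($P = 2 + \left(3 \cdot 4 + 0\right) = 2 + \left(12 + 0\right) = 2 + 12 = 14$)
$R{\left(F \right)} = \left(-2 + F\right) \left(14 + F\right)$ ($R{\left(F \right)} = \left(14 + F\right) \left(-2 + F\right) = \left(-2 + F\right) \left(14 + F\right)$)
$A{\left(t \right)} = 466 - t$ ($A{\left(t \right)} = -6 - \left(-472 + t\right) = 466 - t$)
$- \frac{380237}{-299781} + \frac{322161}{A{\left(R{\left(-23 \right)} \right)}} = - \frac{380237}{-299781} + \frac{322161}{466 - \left(-28 + \left(-23\right)^{2} + 12 \left(-23\right)\right)} = \left(-380237\right) \left(- \frac{1}{299781}\right) + \frac{322161}{466 - \left(-28 + 529 - 276\right)} = \frac{380237}{299781} + \frac{322161}{466 - 225} = \frac{380237}{299781} + \frac{322161}{241} = \frac{96669383858}{72247221}$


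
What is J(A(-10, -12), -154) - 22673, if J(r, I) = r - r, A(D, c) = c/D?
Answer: -22673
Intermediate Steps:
J(r, I) = 0
J(A(-10, -12), -154) - 22673 = 0 - 22673 = -22673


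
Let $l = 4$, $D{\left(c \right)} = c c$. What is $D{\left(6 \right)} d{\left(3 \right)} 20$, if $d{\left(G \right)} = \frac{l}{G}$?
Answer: $960$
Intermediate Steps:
$D{\left(c \right)} = c^{2}$
$d{\left(G \right)} = \frac{4}{G}$
$D{\left(6 \right)} d{\left(3 \right)} 20 = 6^{2} \cdot \frac{4}{3} \cdot 20 = 36 \cdot 4 \cdot \frac{1}{3} \cdot 20 = 36 \cdot \frac{4}{3} \cdot 20 = 48 \cdot 20 = 960$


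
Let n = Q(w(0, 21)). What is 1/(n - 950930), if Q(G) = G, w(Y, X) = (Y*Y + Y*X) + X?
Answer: -1/950909 ≈ -1.0516e-6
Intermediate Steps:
w(Y, X) = X + Y² + X*Y (w(Y, X) = (Y² + X*Y) + X = X + Y² + X*Y)
n = 21 (n = 21 + 0² + 21*0 = 21 + 0 + 0 = 21)
1/(n - 950930) = 1/(21 - 950930) = 1/(-950909) = -1/950909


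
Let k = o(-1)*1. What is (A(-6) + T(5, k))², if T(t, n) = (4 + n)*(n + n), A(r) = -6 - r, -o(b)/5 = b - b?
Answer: 0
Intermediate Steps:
o(b) = 0 (o(b) = -5*(b - b) = -5*0 = 0)
k = 0 (k = 0*1 = 0)
T(t, n) = 2*n*(4 + n) (T(t, n) = (4 + n)*(2*n) = 2*n*(4 + n))
(A(-6) + T(5, k))² = ((-6 - 1*(-6)) + 2*0*(4 + 0))² = ((-6 + 6) + 2*0*4)² = (0 + 0)² = 0² = 0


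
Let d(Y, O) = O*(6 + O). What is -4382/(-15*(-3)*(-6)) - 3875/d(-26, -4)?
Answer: 540653/1080 ≈ 500.60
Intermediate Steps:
-4382/(-15*(-3)*(-6)) - 3875/d(-26, -4) = -4382/(-15*(-3)*(-6)) - 3875*(-1/(4*(6 - 4))) = -4382/(45*(-6)) - 3875/((-4*2)) = -4382/(-270) - 3875/(-8) = -4382*(-1/270) - 3875*(-⅛) = 2191/135 + 3875/8 = 540653/1080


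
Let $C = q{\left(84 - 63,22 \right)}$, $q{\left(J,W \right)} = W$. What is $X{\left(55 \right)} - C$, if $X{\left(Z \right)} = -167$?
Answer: $-189$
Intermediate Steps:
$C = 22$
$X{\left(55 \right)} - C = -167 - 22 = -189$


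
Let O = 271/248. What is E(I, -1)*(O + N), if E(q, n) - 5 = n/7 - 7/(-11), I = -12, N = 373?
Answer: 39243825/19096 ≈ 2055.1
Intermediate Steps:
O = 271/248 (O = 271*(1/248) = 271/248 ≈ 1.0927)
E(q, n) = 62/11 + n/7 (E(q, n) = 5 + (n/7 - 7/(-11)) = 5 + (n*(⅐) - 7*(-1/11)) = 5 + (n/7 + 7/11) = 5 + (7/11 + n/7) = 62/11 + n/7)
E(I, -1)*(O + N) = (62/11 + (⅐)*(-1))*(271/248 + 373) = (62/11 - ⅐)*(92775/248) = (423/77)*(92775/248) = 39243825/19096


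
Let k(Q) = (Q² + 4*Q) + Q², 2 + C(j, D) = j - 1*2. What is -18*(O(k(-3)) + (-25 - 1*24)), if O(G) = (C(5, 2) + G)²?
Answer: 0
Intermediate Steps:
C(j, D) = -4 + j (C(j, D) = -2 + (j - 1*2) = -2 + (j - 2) = -2 + (-2 + j) = -4 + j)
k(Q) = 2*Q² + 4*Q
O(G) = (1 + G)² (O(G) = ((-4 + 5) + G)² = (1 + G)²)
-18*(O(k(-3)) + (-25 - 1*24)) = -18*((1 + 2*(-3)*(2 - 3))² + (-25 - 1*24)) = -18*((1 + 2*(-3)*(-1))² + (-25 - 24)) = -18*((1 + 6)² - 49) = -18*(7² - 49) = -18*(49 - 49) = -18*0 = 0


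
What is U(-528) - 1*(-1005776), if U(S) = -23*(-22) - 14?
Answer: 1006268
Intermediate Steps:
U(S) = 492 (U(S) = 506 - 14 = 492)
U(-528) - 1*(-1005776) = 492 - 1*(-1005776) = 492 + 1005776 = 1006268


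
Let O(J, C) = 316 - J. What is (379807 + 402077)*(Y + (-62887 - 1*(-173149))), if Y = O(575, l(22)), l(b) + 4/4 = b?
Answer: 86009585652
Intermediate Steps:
l(b) = -1 + b
Y = -259 (Y = 316 - 1*575 = 316 - 575 = -259)
(379807 + 402077)*(Y + (-62887 - 1*(-173149))) = (379807 + 402077)*(-259 + (-62887 - 1*(-173149))) = 781884*(-259 + (-62887 + 173149)) = 781884*(-259 + 110262) = 781884*110003 = 86009585652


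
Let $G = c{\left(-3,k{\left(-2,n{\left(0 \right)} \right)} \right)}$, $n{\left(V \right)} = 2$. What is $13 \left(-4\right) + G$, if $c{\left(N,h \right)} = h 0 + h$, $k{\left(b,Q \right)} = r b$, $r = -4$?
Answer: $-44$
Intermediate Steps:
$k{\left(b,Q \right)} = - 4 b$
$c{\left(N,h \right)} = h$ ($c{\left(N,h \right)} = 0 + h = h$)
$G = 8$ ($G = \left(-4\right) \left(-2\right) = 8$)
$13 \left(-4\right) + G = 13 \left(-4\right) + 8 = -52 + 8 = -44$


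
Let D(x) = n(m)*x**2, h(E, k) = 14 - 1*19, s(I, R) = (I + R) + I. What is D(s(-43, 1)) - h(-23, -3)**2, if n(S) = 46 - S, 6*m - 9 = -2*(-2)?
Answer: 1900025/6 ≈ 3.1667e+5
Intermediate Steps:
m = 13/6 (m = 3/2 + (-2*(-2))/6 = 3/2 + (1/6)*4 = 3/2 + 2/3 = 13/6 ≈ 2.1667)
s(I, R) = R + 2*I
h(E, k) = -5 (h(E, k) = 14 - 19 = -5)
D(x) = 263*x**2/6 (D(x) = (46 - 1*13/6)*x**2 = (46 - 13/6)*x**2 = 263*x**2/6)
D(s(-43, 1)) - h(-23, -3)**2 = 263*(1 + 2*(-43))**2/6 - 1*(-5)**2 = 263*(1 - 86)**2/6 - 1*25 = (263/6)*(-85)**2 - 25 = (263/6)*7225 - 25 = 1900175/6 - 25 = 1900025/6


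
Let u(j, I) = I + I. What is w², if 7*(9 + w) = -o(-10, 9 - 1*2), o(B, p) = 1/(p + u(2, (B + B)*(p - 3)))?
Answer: 92891044/1147041 ≈ 80.983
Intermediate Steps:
u(j, I) = 2*I
o(B, p) = 1/(p + 4*B*(-3 + p)) (o(B, p) = 1/(p + 2*((B + B)*(p - 3))) = 1/(p + 2*((2*B)*(-3 + p))) = 1/(p + 2*(2*B*(-3 + p))) = 1/(p + 4*B*(-3 + p)))
w = -9638/1071 (w = -9 + (-1/((9 - 1*2) + 4*(-10)*(-3 + (9 - 1*2))))/7 = -9 + (-1/((9 - 2) + 4*(-10)*(-3 + (9 - 2))))/7 = -9 + (-1/(7 + 4*(-10)*(-3 + 7)))/7 = -9 + (-1/(7 + 4*(-10)*4))/7 = -9 + (-1/(7 - 160))/7 = -9 + (-1/(-153))/7 = -9 + (-1*(-1/153))/7 = -9 + (⅐)*(1/153) = -9 + 1/1071 = -9638/1071 ≈ -8.9991)
w² = (-9638/1071)² = 92891044/1147041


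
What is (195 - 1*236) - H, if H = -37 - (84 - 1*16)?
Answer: 64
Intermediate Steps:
H = -105 (H = -37 - (84 - 16) = -37 - 1*68 = -37 - 68 = -105)
(195 - 1*236) - H = (195 - 1*236) - 1*(-105) = (195 - 236) + 105 = -41 + 105 = 64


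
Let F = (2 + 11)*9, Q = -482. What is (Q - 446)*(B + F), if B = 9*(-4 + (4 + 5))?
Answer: -150336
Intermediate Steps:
B = 45 (B = 9*(-4 + 9) = 9*5 = 45)
F = 117 (F = 13*9 = 117)
(Q - 446)*(B + F) = (-482 - 446)*(45 + 117) = -928*162 = -150336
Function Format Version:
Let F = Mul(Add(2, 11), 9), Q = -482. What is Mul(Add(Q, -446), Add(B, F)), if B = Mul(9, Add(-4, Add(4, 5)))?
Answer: -150336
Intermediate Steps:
B = 45 (B = Mul(9, Add(-4, 9)) = Mul(9, 5) = 45)
F = 117 (F = Mul(13, 9) = 117)
Mul(Add(Q, -446), Add(B, F)) = Mul(Add(-482, -446), Add(45, 117)) = Mul(-928, 162) = -150336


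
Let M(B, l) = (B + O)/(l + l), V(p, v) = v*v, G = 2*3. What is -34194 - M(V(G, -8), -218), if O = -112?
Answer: -3727158/109 ≈ -34194.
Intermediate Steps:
G = 6
V(p, v) = v**2
M(B, l) = (-112 + B)/(2*l) (M(B, l) = (B - 112)/(l + l) = (-112 + B)/((2*l)) = (-112 + B)*(1/(2*l)) = (-112 + B)/(2*l))
-34194 - M(V(G, -8), -218) = -34194 - (-112 + (-8)**2)/(2*(-218)) = -34194 - (-1)*(-112 + 64)/(2*218) = -34194 - (-1)*(-48)/(2*218) = -34194 - 1*12/109 = -34194 - 12/109 = -3727158/109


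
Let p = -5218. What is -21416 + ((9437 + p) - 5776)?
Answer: -22973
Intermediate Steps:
-21416 + ((9437 + p) - 5776) = -21416 + ((9437 - 5218) - 5776) = -21416 + (4219 - 5776) = -21416 - 1557 = -22973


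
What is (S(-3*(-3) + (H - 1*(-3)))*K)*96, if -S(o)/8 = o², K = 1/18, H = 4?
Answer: -32768/3 ≈ -10923.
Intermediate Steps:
K = 1/18 ≈ 0.055556
S(o) = -8*o²
(S(-3*(-3) + (H - 1*(-3)))*K)*96 = (-8*(-3*(-3) + (4 - 1*(-3)))²*(1/18))*96 = (-8*(9 + (4 + 3))²*(1/18))*96 = (-8*(9 + 7)²*(1/18))*96 = (-8*16²*(1/18))*96 = (-8*256*(1/18))*96 = -2048*1/18*96 = -1024/9*96 = -32768/3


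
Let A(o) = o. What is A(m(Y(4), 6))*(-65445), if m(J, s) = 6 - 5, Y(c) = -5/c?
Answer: -65445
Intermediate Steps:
m(J, s) = 1
A(m(Y(4), 6))*(-65445) = 1*(-65445) = -65445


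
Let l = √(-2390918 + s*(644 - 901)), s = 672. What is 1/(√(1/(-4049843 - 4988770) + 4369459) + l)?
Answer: 9038613/(√356969616271656092358 + 9038613*I*√2563622) ≈ 0.0003015 - 0.00023094*I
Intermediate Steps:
l = I*√2563622 (l = √(-2390918 + 672*(644 - 901)) = √(-2390918 + 672*(-257)) = √(-2390918 - 172704) = √(-2563622) = I*√2563622 ≈ 1601.1*I)
1/(√(1/(-4049843 - 4988770) + 4369459) + l) = 1/(√(1/(-4049843 - 4988770) + 4369459) + I*√2563622) = 1/(√(1/(-9038613) + 4369459) + I*√2563622) = 1/(√(-1/9038613 + 4369459) + I*√2563622) = 1/(√(39493848920366/9038613) + I*√2563622) = 1/(√356969616271656092358/9038613 + I*√2563622)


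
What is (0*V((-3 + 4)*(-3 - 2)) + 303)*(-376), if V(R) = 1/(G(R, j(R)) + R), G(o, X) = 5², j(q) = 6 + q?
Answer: -113928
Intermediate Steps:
G(o, X) = 25
V(R) = 1/(25 + R)
(0*V((-3 + 4)*(-3 - 2)) + 303)*(-376) = (0/(25 + (-3 + 4)*(-3 - 2)) + 303)*(-376) = (0/(25 + 1*(-5)) + 303)*(-376) = (0/(25 - 5) + 303)*(-376) = (0/20 + 303)*(-376) = (0*(1/20) + 303)*(-376) = (0 + 303)*(-376) = 303*(-376) = -113928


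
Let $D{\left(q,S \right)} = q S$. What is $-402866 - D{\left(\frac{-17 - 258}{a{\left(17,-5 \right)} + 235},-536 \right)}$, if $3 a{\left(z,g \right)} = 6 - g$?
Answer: $- \frac{72223564}{179} \approx -4.0348 \cdot 10^{5}$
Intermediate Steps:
$a{\left(z,g \right)} = 2 - \frac{g}{3}$ ($a{\left(z,g \right)} = \frac{6 - g}{3} = 2 - \frac{g}{3}$)
$D{\left(q,S \right)} = S q$
$-402866 - D{\left(\frac{-17 - 258}{a{\left(17,-5 \right)} + 235},-536 \right)} = -402866 - - 536 \frac{-17 - 258}{\left(2 - - \frac{5}{3}\right) + 235} = -402866 - - 536 \left(- \frac{275}{\left(2 + \frac{5}{3}\right) + 235}\right) = -402866 - - 536 \left(- \frac{275}{\frac{11}{3} + 235}\right) = -402866 - - 536 \left(- \frac{275}{\frac{716}{3}}\right) = -402866 - - 536 \left(\left(-275\right) \frac{3}{716}\right) = -402866 - \left(-536\right) \left(- \frac{825}{716}\right) = -402866 - \frac{110550}{179} = - \frac{72223564}{179}$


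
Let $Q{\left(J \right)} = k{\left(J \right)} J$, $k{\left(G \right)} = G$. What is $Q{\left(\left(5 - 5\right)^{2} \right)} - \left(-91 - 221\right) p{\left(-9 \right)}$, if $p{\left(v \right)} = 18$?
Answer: $5616$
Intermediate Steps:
$Q{\left(J \right)} = J^{2}$ ($Q{\left(J \right)} = J J = J^{2}$)
$Q{\left(\left(5 - 5\right)^{2} \right)} - \left(-91 - 221\right) p{\left(-9 \right)} = \left(\left(5 - 5\right)^{2}\right)^{2} - \left(-91 - 221\right) 18 = \left(0^{2}\right)^{2} - \left(-312\right) 18 = 0^{2} - -5616 = 0 + 5616 = 5616$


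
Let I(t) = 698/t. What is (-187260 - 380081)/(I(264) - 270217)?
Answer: 4405236/2098135 ≈ 2.0996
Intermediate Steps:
(-187260 - 380081)/(I(264) - 270217) = (-187260 - 380081)/(698/264 - 270217) = -567341/(698*(1/264) - 270217) = -567341/(349/132 - 270217) = -567341/(-35668295/132) = -567341*(-132/35668295) = 4405236/2098135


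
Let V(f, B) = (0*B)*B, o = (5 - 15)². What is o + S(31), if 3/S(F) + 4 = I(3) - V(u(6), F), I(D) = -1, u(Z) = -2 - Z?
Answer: 497/5 ≈ 99.400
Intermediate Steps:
o = 100 (o = (-10)² = 100)
V(f, B) = 0 (V(f, B) = 0*B = 0)
S(F) = -⅗ (S(F) = 3/(-4 + (-1 - 1*0)) = 3/(-4 + (-1 + 0)) = 3/(-4 - 1) = 3/(-5) = 3*(-⅕) = -⅗)
o + S(31) = 100 - ⅗ = 497/5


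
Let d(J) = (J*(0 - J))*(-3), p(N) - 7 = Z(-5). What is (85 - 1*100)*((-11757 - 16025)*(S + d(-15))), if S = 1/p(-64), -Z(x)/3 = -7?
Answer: 3938306865/14 ≈ 2.8131e+8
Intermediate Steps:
Z(x) = 21 (Z(x) = -3*(-7) = 21)
p(N) = 28 (p(N) = 7 + 21 = 28)
d(J) = 3*J**2 (d(J) = (J*(-J))*(-3) = -J**2*(-3) = 3*J**2)
S = 1/28 ≈ 0.035714
(85 - 1*100)*((-11757 - 16025)*(S + d(-15))) = (85 - 1*100)*((-11757 - 16025)*(1/28 + 3*(-15)**2)) = (85 - 100)*(-27782*(1/28 + 3*225)) = -(-416730)*(1/28 + 675) = -(-416730)*18901/28 = -15*(-262553791/14) = 3938306865/14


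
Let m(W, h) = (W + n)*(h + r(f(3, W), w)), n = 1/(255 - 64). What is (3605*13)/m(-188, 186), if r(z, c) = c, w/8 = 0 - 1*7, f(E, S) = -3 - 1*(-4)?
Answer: -137711/71814 ≈ -1.9176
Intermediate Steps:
f(E, S) = 1 (f(E, S) = -3 + 4 = 1)
w = -56 (w = 8*(0 - 1*7) = 8*(0 - 7) = 8*(-7) = -56)
n = 1/191 ≈ 0.0052356
m(W, h) = (-56 + h)*(1/191 + W) (m(W, h) = (W + 1/191)*(h - 56) = (1/191 + W)*(-56 + h) = (-56 + h)*(1/191 + W))
(3605*13)/m(-188, 186) = (3605*13)/(-56/191 - 56*(-188) + (1/191)*186 - 188*186) = 46865/(-56/191 + 10528 + 186/191 - 34968) = 46865/(-4667910/191) = 46865*(-191/4667910) = -137711/71814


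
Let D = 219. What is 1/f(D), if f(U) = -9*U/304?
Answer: -304/1971 ≈ -0.15424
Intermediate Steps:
f(U) = -9*U/304 (f(U) = -9*U*(1/304) = -9*U/304)
1/f(D) = 1/(-9/304*219) = 1/(-1971/304) = -304/1971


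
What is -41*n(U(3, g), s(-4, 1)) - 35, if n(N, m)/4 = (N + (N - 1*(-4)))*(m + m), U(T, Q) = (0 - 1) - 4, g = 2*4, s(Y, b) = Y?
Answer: -7907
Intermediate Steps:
g = 8
U(T, Q) = -5 (U(T, Q) = -1 - 4 = -5)
n(N, m) = 8*m*(4 + 2*N) (n(N, m) = 4*((N + (N - 1*(-4)))*(m + m)) = 4*((N + (N + 4))*(2*m)) = 4*((N + (4 + N))*(2*m)) = 4*((4 + 2*N)*(2*m)) = 4*(2*m*(4 + 2*N)) = 8*m*(4 + 2*N))
-41*n(U(3, g), s(-4, 1)) - 35 = -656*(-4)*(2 - 5) - 35 = -656*(-4)*(-3) - 35 = -41*192 - 35 = -7872 - 35 = -7907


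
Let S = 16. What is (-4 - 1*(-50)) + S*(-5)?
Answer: -34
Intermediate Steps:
(-4 - 1*(-50)) + S*(-5) = (-4 - 1*(-50)) + 16*(-5) = (-4 + 50) - 80 = 46 - 80 = -34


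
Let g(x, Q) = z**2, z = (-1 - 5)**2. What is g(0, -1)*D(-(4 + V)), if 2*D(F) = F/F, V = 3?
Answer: 648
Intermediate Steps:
z = 36 (z = (-6)**2 = 36)
g(x, Q) = 1296 (g(x, Q) = 36**2 = 1296)
D(F) = 1/2 (D(F) = (F/F)/2 = (1/2)*1 = 1/2)
g(0, -1)*D(-(4 + V)) = 1296*(1/2) = 648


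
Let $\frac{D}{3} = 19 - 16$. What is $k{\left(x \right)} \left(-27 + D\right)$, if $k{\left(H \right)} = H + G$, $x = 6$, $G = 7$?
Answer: $-234$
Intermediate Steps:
$D = 9$ ($D = 3 \left(19 - 16\right) = 3 \cdot 3 = 9$)
$k{\left(H \right)} = 7 + H$ ($k{\left(H \right)} = H + 7 = 7 + H$)
$k{\left(x \right)} \left(-27 + D\right) = \left(7 + 6\right) \left(-27 + 9\right) = 13 \left(-18\right) = -234$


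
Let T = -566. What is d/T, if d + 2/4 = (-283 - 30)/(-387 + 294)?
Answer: -533/105276 ≈ -0.0050629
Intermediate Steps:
d = 533/186 (d = -1/2 + (-283 - 30)/(-387 + 294) = -1/2 - 313/(-93) = -1/2 - 313*(-1/93) = -1/2 + 313/93 = 533/186 ≈ 2.8656)
d/T = (533/186)/(-566) = (533/186)*(-1/566) = -533/105276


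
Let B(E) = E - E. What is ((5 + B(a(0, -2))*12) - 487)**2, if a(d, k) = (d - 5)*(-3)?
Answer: 232324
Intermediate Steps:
a(d, k) = 15 - 3*d (a(d, k) = (-5 + d)*(-3) = 15 - 3*d)
B(E) = 0
((5 + B(a(0, -2))*12) - 487)**2 = ((5 + 0*12) - 487)**2 = ((5 + 0) - 487)**2 = (5 - 487)**2 = (-482)**2 = 232324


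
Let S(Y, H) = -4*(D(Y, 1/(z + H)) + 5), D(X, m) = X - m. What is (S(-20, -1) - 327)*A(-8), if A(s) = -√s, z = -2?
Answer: 1610*I*√2/3 ≈ 758.96*I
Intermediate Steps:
S(Y, H) = -20 - 4*Y + 4/(-2 + H) (S(Y, H) = -4*((Y - 1/(-2 + H)) + 5) = -4*(5 + Y - 1/(-2 + H)) = -20 - 4*Y + 4/(-2 + H))
(S(-20, -1) - 327)*A(-8) = (4*(11 - 5*(-1) - 1*(-20)*(-2 - 1))/(-2 - 1) - 327)*(-√(-8)) = (4*(11 + 5 - 1*(-20)*(-3))/(-3) - 327)*(-2*I*√2) = (4*(-⅓)*(11 + 5 - 60) - 327)*(-2*I*√2) = (4*(-⅓)*(-44) - 327)*(-2*I*√2) = (176/3 - 327)*(-2*I*√2) = -(-1610)*I*√2/3 = 1610*I*√2/3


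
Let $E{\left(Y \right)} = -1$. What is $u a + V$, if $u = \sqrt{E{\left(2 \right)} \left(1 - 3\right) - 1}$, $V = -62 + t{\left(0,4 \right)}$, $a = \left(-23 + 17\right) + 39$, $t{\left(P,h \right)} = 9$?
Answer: $-20$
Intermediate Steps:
$a = 33$ ($a = -6 + 39 = 33$)
$V = -53$ ($V = -62 + 9 = -53$)
$u = 1$ ($u = \sqrt{- (1 - 3) - 1} = \sqrt{\left(-1\right) \left(-2\right) - 1} = \sqrt{2 - 1} = \sqrt{1} = 1$)
$u a + V = 1 \cdot 33 - 53 = 33 - 53 = -20$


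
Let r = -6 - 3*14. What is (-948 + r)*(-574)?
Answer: 571704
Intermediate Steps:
r = -48 (r = -6 - 42 = -48)
(-948 + r)*(-574) = (-948 - 48)*(-574) = -996*(-574) = 571704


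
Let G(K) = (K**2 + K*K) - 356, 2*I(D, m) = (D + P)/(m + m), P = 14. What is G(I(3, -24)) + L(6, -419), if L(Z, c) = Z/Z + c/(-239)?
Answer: -388965937/1101312 ≈ -353.18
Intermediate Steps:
L(Z, c) = 1 - c/239 (L(Z, c) = 1 + c*(-1/239) = 1 - c/239)
I(D, m) = (14 + D)/(4*m) (I(D, m) = ((D + 14)/(m + m))/2 = ((14 + D)/((2*m)))/2 = ((14 + D)*(1/(2*m)))/2 = ((14 + D)/(2*m))/2 = (14 + D)/(4*m))
G(K) = -356 + 2*K**2 (G(K) = (K**2 + K**2) - 356 = 2*K**2 - 356 = -356 + 2*K**2)
G(I(3, -24)) + L(6, -419) = (-356 + 2*((1/4)*(14 + 3)/(-24))**2) + (1 - 1/239*(-419)) = (-356 + 2*((1/4)*(-1/24)*17)**2) + (1 + 419/239) = (-356 + 2*(-17/96)**2) + 658/239 = (-356 + 2*(289/9216)) + 658/239 = (-356 + 289/4608) + 658/239 = -1640159/4608 + 658/239 = -388965937/1101312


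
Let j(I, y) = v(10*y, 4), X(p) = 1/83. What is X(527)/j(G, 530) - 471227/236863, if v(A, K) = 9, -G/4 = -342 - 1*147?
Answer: -351769706/176936661 ≈ -1.9881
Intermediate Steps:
X(p) = 1/83
G = 1956 (G = -4*(-342 - 1*147) = -4*(-342 - 147) = -4*(-489) = 1956)
j(I, y) = 9
X(527)/j(G, 530) - 471227/236863 = (1/83)/9 - 471227/236863 = (1/83)*(⅑) - 471227*1/236863 = 1/747 - 471227/236863 = -351769706/176936661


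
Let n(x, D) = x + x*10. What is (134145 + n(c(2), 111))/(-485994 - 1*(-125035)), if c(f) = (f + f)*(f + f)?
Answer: -134321/360959 ≈ -0.37212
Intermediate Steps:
c(f) = 4*f² (c(f) = (2*f)*(2*f) = 4*f²)
n(x, D) = 11*x (n(x, D) = x + 10*x = 11*x)
(134145 + n(c(2), 111))/(-485994 - 1*(-125035)) = (134145 + 11*(4*2²))/(-485994 - 1*(-125035)) = (134145 + 11*(4*4))/(-485994 + 125035) = (134145 + 11*16)/(-360959) = (134145 + 176)*(-1/360959) = 134321*(-1/360959) = -134321/360959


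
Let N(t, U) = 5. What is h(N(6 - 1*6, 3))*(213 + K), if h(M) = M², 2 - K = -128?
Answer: 8575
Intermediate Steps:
K = 130 (K = 2 - 1*(-128) = 2 + 128 = 130)
h(N(6 - 1*6, 3))*(213 + K) = 5²*(213 + 130) = 25*343 = 8575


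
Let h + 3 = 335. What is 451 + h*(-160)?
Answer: -52669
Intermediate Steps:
h = 332 (h = -3 + 335 = 332)
451 + h*(-160) = 451 + 332*(-160) = 451 - 53120 = -52669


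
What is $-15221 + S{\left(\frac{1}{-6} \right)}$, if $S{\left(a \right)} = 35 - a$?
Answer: $- \frac{91115}{6} \approx -15186.0$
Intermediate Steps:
$-15221 + S{\left(\frac{1}{-6} \right)} = -15221 + \left(35 - \frac{1}{-6}\right) = -15221 + \left(35 - - \frac{1}{6}\right) = -15221 + \left(35 + \frac{1}{6}\right) = -15221 + \frac{211}{6} = - \frac{91115}{6}$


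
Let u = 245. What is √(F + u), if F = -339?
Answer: I*√94 ≈ 9.6954*I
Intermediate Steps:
√(F + u) = √(-339 + 245) = √(-94) = I*√94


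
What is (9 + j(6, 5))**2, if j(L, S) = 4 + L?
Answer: 361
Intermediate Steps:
(9 + j(6, 5))**2 = (9 + (4 + 6))**2 = (9 + 10)**2 = 19**2 = 361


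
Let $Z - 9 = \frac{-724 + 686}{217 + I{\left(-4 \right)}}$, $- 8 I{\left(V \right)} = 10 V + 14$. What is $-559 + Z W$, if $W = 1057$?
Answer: $\frac{7727810}{881} \approx 8771.6$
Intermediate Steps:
$I{\left(V \right)} = - \frac{7}{4} - \frac{5 V}{4}$ ($I{\left(V \right)} = - \frac{10 V + 14}{8} = - \frac{14 + 10 V}{8} = - \frac{7}{4} - \frac{5 V}{4}$)
$Z = \frac{7777}{881}$ ($Z = 9 + \frac{-724 + 686}{217 - - \frac{13}{4}} = 9 - \frac{38}{217 + \left(- \frac{7}{4} + 5\right)} = 9 - \frac{38}{217 + \frac{13}{4}} = 9 - \frac{38}{\frac{881}{4}} = 9 - \frac{152}{881} = \frac{7777}{881} \approx 8.8275$)
$-559 + Z W = -559 + \frac{7777}{881} \cdot 1057 = -559 + \frac{8220289}{881} = \frac{7727810}{881}$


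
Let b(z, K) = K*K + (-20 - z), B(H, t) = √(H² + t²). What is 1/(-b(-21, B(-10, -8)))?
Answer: -1/165 ≈ -0.0060606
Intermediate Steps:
b(z, K) = -20 + K² - z (b(z, K) = K² + (-20 - z) = -20 + K² - z)
1/(-b(-21, B(-10, -8))) = 1/(-(-20 + (√((-10)² + (-8)²))² - 1*(-21))) = 1/(-(-20 + (√(100 + 64))² + 21)) = 1/(-(-20 + (√164)² + 21)) = 1/(-(-20 + (2*√41)² + 21)) = 1/(-(-20 + 164 + 21)) = 1/(-1*165) = 1/(-165) = -1/165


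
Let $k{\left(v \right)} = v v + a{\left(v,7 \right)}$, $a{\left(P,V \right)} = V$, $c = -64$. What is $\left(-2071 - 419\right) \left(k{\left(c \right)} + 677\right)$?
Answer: $-11902200$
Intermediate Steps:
$k{\left(v \right)} = 7 + v^{2}$ ($k{\left(v \right)} = v v + 7 = v^{2} + 7 = 7 + v^{2}$)
$\left(-2071 - 419\right) \left(k{\left(c \right)} + 677\right) = \left(-2071 - 419\right) \left(\left(7 + \left(-64\right)^{2}\right) + 677\right) = - 2490 \left(\left(7 + 4096\right) + 677\right) = - 2490 \left(4103 + 677\right) = \left(-2490\right) 4780 = -11902200$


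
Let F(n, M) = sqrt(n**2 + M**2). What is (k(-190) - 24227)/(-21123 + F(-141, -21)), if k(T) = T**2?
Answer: -27865931/49573423 - 11873*sqrt(2258)/148720269 ≈ -0.56591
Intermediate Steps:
F(n, M) = sqrt(M**2 + n**2)
(k(-190) - 24227)/(-21123 + F(-141, -21)) = ((-190)**2 - 24227)/(-21123 + sqrt((-21)**2 + (-141)**2)) = (36100 - 24227)/(-21123 + sqrt(441 + 19881)) = 11873/(-21123 + sqrt(20322)) = 11873/(-21123 + 3*sqrt(2258))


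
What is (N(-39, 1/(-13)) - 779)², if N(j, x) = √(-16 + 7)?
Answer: 606832 - 4674*I ≈ 6.0683e+5 - 4674.0*I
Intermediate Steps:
N(j, x) = 3*I (N(j, x) = √(-9) = 3*I)
(N(-39, 1/(-13)) - 779)² = (3*I - 779)² = (-779 + 3*I)²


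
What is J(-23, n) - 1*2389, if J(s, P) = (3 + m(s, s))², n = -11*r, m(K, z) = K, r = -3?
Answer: -1989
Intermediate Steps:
n = 33 (n = -11*(-3) = 33)
J(s, P) = (3 + s)²
J(-23, n) - 1*2389 = (3 - 23)² - 1*2389 = (-20)² - 2389 = 400 - 2389 = -1989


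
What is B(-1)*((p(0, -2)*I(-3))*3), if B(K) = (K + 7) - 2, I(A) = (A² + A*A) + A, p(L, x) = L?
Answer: 0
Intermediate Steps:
I(A) = A + 2*A² (I(A) = (A² + A²) + A = 2*A² + A = A + 2*A²)
B(K) = 5 + K (B(K) = (7 + K) - 2 = 5 + K)
B(-1)*((p(0, -2)*I(-3))*3) = (5 - 1)*((0*(-3*(1 + 2*(-3))))*3) = 4*((0*(-3*(1 - 6)))*3) = 4*((0*(-3*(-5)))*3) = 4*((0*15)*3) = 4*(0*3) = 4*0 = 0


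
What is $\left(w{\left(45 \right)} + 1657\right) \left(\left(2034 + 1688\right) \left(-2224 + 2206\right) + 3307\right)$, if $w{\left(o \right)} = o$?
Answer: $-108398678$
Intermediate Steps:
$\left(w{\left(45 \right)} + 1657\right) \left(\left(2034 + 1688\right) \left(-2224 + 2206\right) + 3307\right) = \left(45 + 1657\right) \left(\left(2034 + 1688\right) \left(-2224 + 2206\right) + 3307\right) = 1702 \left(3722 \left(-18\right) + 3307\right) = 1702 \left(-66996 + 3307\right) = 1702 \left(-63689\right) = -108398678$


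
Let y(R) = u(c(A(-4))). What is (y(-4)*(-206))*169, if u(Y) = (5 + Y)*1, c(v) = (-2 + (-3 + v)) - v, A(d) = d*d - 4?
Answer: 0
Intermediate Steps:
A(d) = -4 + d² (A(d) = d² - 4 = -4 + d²)
c(v) = -5 (c(v) = (-5 + v) - v = -5)
u(Y) = 5 + Y
y(R) = 0 (y(R) = 5 - 5 = 0)
(y(-4)*(-206))*169 = (0*(-206))*169 = 0*169 = 0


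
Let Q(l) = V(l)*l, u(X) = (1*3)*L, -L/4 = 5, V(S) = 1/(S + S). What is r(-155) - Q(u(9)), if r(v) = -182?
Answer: -365/2 ≈ -182.50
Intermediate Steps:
V(S) = 1/(2*S)
L = -20 (L = -4*5 = -20)
u(X) = -60 (u(X) = (1*3)*(-20) = 3*(-20) = -60)
Q(l) = ½ (Q(l) = (1/(2*l))*l = ½)
r(-155) - Q(u(9)) = -182 - 1*½ = -182 - ½ = -365/2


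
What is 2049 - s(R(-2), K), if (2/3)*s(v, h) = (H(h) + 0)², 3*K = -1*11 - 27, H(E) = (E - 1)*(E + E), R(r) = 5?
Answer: -4799405/27 ≈ -1.7776e+5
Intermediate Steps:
H(E) = 2*E*(-1 + E) (H(E) = (-1 + E)*(2*E) = 2*E*(-1 + E))
K = -38/3 (K = (-1*11 - 27)/3 = (-11 - 27)/3 = (⅓)*(-38) = -38/3 ≈ -12.667)
s(v, h) = 6*h²*(-1 + h)² (s(v, h) = 3*(2*h*(-1 + h) + 0)²/2 = 3*(2*h*(-1 + h))²/2 = 3*(4*h²*(-1 + h)²)/2 = 6*h²*(-1 + h)²)
2049 - s(R(-2), K) = 2049 - 6*(-38/3)²*(-1 - 38/3)² = 2049 - 6*1444*(-41/3)²/9 = 2049 - 6*1444*1681/(9*9) = 2049 - 1*4854728/27 = 2049 - 4854728/27 = -4799405/27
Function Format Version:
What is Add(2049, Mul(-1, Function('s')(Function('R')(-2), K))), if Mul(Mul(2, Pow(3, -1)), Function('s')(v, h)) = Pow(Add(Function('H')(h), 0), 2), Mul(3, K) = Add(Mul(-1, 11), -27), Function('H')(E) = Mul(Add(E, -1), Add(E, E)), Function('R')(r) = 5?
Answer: Rational(-4799405, 27) ≈ -1.7776e+5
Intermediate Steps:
Function('H')(E) = Mul(2, E, Add(-1, E)) (Function('H')(E) = Mul(Add(-1, E), Mul(2, E)) = Mul(2, E, Add(-1, E)))
K = Rational(-38, 3) (K = Mul(Rational(1, 3), Add(Mul(-1, 11), -27)) = Mul(Rational(1, 3), Add(-11, -27)) = Mul(Rational(1, 3), -38) = Rational(-38, 3) ≈ -12.667)
Function('s')(v, h) = Mul(6, Pow(h, 2), Pow(Add(-1, h), 2)) (Function('s')(v, h) = Mul(Rational(3, 2), Pow(Add(Mul(2, h, Add(-1, h)), 0), 2)) = Mul(Rational(3, 2), Pow(Mul(2, h, Add(-1, h)), 2)) = Mul(Rational(3, 2), Mul(4, Pow(h, 2), Pow(Add(-1, h), 2))) = Mul(6, Pow(h, 2), Pow(Add(-1, h), 2)))
Add(2049, Mul(-1, Function('s')(Function('R')(-2), K))) = Add(2049, Mul(-1, Mul(6, Pow(Rational(-38, 3), 2), Pow(Add(-1, Rational(-38, 3)), 2)))) = Add(2049, Mul(-1, Mul(6, Rational(1444, 9), Pow(Rational(-41, 3), 2)))) = Add(2049, Mul(-1, Mul(6, Rational(1444, 9), Rational(1681, 9)))) = Add(2049, Mul(-1, Rational(4854728, 27))) = Add(2049, Rational(-4854728, 27)) = Rational(-4799405, 27)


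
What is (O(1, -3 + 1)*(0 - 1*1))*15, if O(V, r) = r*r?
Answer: -60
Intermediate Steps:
O(V, r) = r²
(O(1, -3 + 1)*(0 - 1*1))*15 = ((-3 + 1)²*(0 - 1*1))*15 = ((-2)²*(0 - 1))*15 = (4*(-1))*15 = -4*15 = -60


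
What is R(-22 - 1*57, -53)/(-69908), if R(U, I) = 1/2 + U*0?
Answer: -1/139816 ≈ -7.1523e-6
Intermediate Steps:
R(U, I) = ½ (R(U, I) = ½ + 0 = ½)
R(-22 - 1*57, -53)/(-69908) = (½)/(-69908) = (½)*(-1/69908) = -1/139816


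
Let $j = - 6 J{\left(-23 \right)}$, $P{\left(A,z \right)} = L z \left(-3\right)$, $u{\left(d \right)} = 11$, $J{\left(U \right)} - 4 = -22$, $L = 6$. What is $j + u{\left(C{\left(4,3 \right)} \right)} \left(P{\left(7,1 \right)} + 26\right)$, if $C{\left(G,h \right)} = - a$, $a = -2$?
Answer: $196$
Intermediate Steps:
$J{\left(U \right)} = -18$ ($J{\left(U \right)} = 4 - 22 = -18$)
$C{\left(G,h \right)} = 2$ ($C{\left(G,h \right)} = \left(-1\right) \left(-2\right) = 2$)
$P{\left(A,z \right)} = - 18 z$ ($P{\left(A,z \right)} = 6 z \left(-3\right) = - 18 z$)
$j = 108$ ($j = \left(-6\right) \left(-18\right) = 108$)
$j + u{\left(C{\left(4,3 \right)} \right)} \left(P{\left(7,1 \right)} + 26\right) = 108 + 11 \left(\left(-18\right) 1 + 26\right) = 108 + 11 \left(-18 + 26\right) = 108 + 11 \cdot 8 = 108 + 88 = 196$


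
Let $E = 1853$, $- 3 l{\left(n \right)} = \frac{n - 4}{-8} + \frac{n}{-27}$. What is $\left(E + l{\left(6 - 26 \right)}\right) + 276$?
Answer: $\frac{172348}{81} \approx 2127.8$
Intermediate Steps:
$l{\left(n \right)} = - \frac{1}{6} + \frac{35 n}{648}$ ($l{\left(n \right)} = - \frac{\frac{n - 4}{-8} + \frac{n}{-27}}{3} = - \frac{\left(n - 4\right) \left(- \frac{1}{8}\right) + n \left(- \frac{1}{27}\right)}{3} = - \frac{\left(-4 + n\right) \left(- \frac{1}{8}\right) - \frac{n}{27}}{3} = - \frac{\left(\frac{1}{2} - \frac{n}{8}\right) - \frac{n}{27}}{3} = - \frac{\frac{1}{2} - \frac{35 n}{216}}{3} = - \frac{1}{6} + \frac{35 n}{648}$)
$\left(E + l{\left(6 - 26 \right)}\right) + 276 = \left(1853 + \left(- \frac{1}{6} + \frac{35 \left(6 - 26\right)}{648}\right)\right) + 276 = \left(1853 + \left(- \frac{1}{6} + \frac{35}{648} \left(-20\right)\right)\right) + 276 = \left(1853 - \frac{101}{81}\right) + 276 = \frac{149992}{81} + 276 = \frac{172348}{81}$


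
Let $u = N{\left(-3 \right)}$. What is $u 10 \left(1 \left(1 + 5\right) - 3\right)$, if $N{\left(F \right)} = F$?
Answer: $-90$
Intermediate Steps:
$u = -3$
$u 10 \left(1 \left(1 + 5\right) - 3\right) = \left(-3\right) 10 \left(1 \left(1 + 5\right) - 3\right) = - 30 \left(1 \cdot 6 - 3\right) = - 30 \left(6 - 3\right) = \left(-30\right) 3 = -90$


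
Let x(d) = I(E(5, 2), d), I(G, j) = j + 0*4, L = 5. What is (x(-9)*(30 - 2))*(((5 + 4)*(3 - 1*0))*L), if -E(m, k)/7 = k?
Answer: -34020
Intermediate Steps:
E(m, k) = -7*k
I(G, j) = j (I(G, j) = j + 0 = j)
x(d) = d
(x(-9)*(30 - 2))*(((5 + 4)*(3 - 1*0))*L) = (-9*(30 - 2))*(((5 + 4)*(3 - 1*0))*5) = (-9*28)*((9*(3 + 0))*5) = -252*9*3*5 = -6804*5 = -252*135 = -34020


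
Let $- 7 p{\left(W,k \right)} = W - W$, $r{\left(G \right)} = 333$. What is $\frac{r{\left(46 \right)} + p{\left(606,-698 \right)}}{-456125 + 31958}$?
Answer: $- \frac{111}{141389} \approx -0.00078507$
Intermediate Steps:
$p{\left(W,k \right)} = 0$ ($p{\left(W,k \right)} = - \frac{W - W}{7} = \left(- \frac{1}{7}\right) 0 = 0$)
$\frac{r{\left(46 \right)} + p{\left(606,-698 \right)}}{-456125 + 31958} = \frac{333 + 0}{-456125 + 31958} = \frac{333}{-424167} = 333 \left(- \frac{1}{424167}\right) = - \frac{111}{141389}$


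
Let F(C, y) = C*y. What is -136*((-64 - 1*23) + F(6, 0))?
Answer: 11832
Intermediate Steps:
-136*((-64 - 1*23) + F(6, 0)) = -136*((-64 - 1*23) + 6*0) = -136*((-64 - 23) + 0) = -136*(-87 + 0) = -136*(-87) = 11832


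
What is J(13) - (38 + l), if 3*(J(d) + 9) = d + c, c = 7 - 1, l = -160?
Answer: 358/3 ≈ 119.33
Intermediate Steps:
c = 6
J(d) = -7 + d/3 (J(d) = -9 + (d + 6)/3 = -9 + (6 + d)/3 = -9 + (2 + d/3) = -7 + d/3)
J(13) - (38 + l) = (-7 + (⅓)*13) - (38 - 160) = (-7 + 13/3) - 1*(-122) = -8/3 + 122 = 358/3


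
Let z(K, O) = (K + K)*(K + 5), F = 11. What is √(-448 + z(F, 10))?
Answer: 4*I*√6 ≈ 9.798*I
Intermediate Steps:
z(K, O) = 2*K*(5 + K) (z(K, O) = (2*K)*(5 + K) = 2*K*(5 + K))
√(-448 + z(F, 10)) = √(-448 + 2*11*(5 + 11)) = √(-448 + 2*11*16) = √(-448 + 352) = √(-96) = 4*I*√6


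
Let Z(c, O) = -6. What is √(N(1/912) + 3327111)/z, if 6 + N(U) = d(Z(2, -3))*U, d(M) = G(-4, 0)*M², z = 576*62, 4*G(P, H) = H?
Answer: √3327105/35712 ≈ 0.051076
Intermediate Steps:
G(P, H) = H/4
z = 35712
d(M) = 0 (d(M) = ((¼)*0)*M² = 0*M² = 0)
N(U) = -6 (N(U) = -6 + 0*U = -6 + 0 = -6)
√(N(1/912) + 3327111)/z = √(-6 + 3327111)/35712 = √3327105*(1/35712) = √3327105/35712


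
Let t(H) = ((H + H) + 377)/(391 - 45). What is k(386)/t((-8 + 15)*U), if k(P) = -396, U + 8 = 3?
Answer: -137016/307 ≈ -446.31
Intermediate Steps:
U = -5 (U = -8 + 3 = -5)
t(H) = 377/346 + H/173 (t(H) = (2*H + 377)/346 = (377 + 2*H)*(1/346) = 377/346 + H/173)
k(386)/t((-8 + 15)*U) = -396/(377/346 + ((-8 + 15)*(-5))/173) = -396/(377/346 + (7*(-5))/173) = -396/(377/346 + (1/173)*(-35)) = -396/(377/346 - 35/173) = -396/307/346 = -396*346/307 = -137016/307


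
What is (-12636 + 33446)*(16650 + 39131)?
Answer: 1160802610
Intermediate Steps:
(-12636 + 33446)*(16650 + 39131) = 20810*55781 = 1160802610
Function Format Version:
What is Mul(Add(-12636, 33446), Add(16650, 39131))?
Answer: 1160802610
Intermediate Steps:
Mul(Add(-12636, 33446), Add(16650, 39131)) = Mul(20810, 55781) = 1160802610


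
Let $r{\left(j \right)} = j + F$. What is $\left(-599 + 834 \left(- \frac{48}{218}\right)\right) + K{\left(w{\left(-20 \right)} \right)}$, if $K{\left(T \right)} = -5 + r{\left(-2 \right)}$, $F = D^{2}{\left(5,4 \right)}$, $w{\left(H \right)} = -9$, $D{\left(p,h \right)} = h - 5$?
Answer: $- \frac{85961}{109} \approx -788.63$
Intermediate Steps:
$D{\left(p,h \right)} = -5 + h$ ($D{\left(p,h \right)} = h - 5 = -5 + h$)
$F = 1$ ($F = \left(-5 + 4\right)^{2} = \left(-1\right)^{2} = 1$)
$r{\left(j \right)} = 1 + j$ ($r{\left(j \right)} = j + 1 = 1 + j$)
$K{\left(T \right)} = -6$ ($K{\left(T \right)} = -5 + \left(1 - 2\right) = -5 - 1 = -6$)
$\left(-599 + 834 \left(- \frac{48}{218}\right)\right) + K{\left(w{\left(-20 \right)} \right)} = \left(-599 + 834 \left(- \frac{48}{218}\right)\right) - 6 = \left(-599 + 834 \left(\left(-48\right) \frac{1}{218}\right)\right) - 6 = \left(-599 + 834 \left(- \frac{24}{109}\right)\right) - 6 = \left(-599 - \frac{20016}{109}\right) - 6 = - \frac{85307}{109} - 6 = - \frac{85961}{109}$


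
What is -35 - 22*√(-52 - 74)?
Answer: -35 - 66*I*√14 ≈ -35.0 - 246.95*I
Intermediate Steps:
-35 - 22*√(-52 - 74) = -35 - 66*I*√14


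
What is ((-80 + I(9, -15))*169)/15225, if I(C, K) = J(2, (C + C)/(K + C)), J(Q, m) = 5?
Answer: -169/203 ≈ -0.83251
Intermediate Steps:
I(C, K) = 5
((-80 + I(9, -15))*169)/15225 = ((-80 + 5)*169)/15225 = -75*169*(1/15225) = -12675*1/15225 = -169/203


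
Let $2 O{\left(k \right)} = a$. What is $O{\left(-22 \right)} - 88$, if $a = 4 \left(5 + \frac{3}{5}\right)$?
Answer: $- \frac{384}{5} \approx -76.8$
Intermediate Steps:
$a = \frac{112}{5}$ ($a = 4 \left(5 + 3 \cdot \frac{1}{5}\right) = 4 \left(5 + \frac{3}{5}\right) = 4 \cdot \frac{28}{5} = \frac{112}{5} \approx 22.4$)
$O{\left(k \right)} = \frac{56}{5}$ ($O{\left(k \right)} = \frac{1}{2} \cdot \frac{112}{5} = \frac{56}{5}$)
$O{\left(-22 \right)} - 88 = \frac{56}{5} - 88 = - \frac{384}{5}$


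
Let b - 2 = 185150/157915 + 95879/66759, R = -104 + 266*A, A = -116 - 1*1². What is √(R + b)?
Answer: I*√9801323779432754877/17718063 ≈ 176.7*I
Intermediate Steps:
A = -117 (A = -116 - 1*1 = -116 - 1 = -117)
R = -31226 (R = -104 + 266*(-117) = -104 - 31122 = -31226)
b = 1388161603/301207071 (b = 2 + (185150/157915 + 95879/66759) = 2 + (185150*(1/157915) + 95879*(1/66759)) = 2 + (37030/31583 + 13697/9537) = 2 + 785747461/301207071 = 1388161603/301207071 ≈ 4.6087)
√(R + b) = √(-31226 + 1388161603/301207071) = √(-9404103837443/301207071) = I*√9801323779432754877/17718063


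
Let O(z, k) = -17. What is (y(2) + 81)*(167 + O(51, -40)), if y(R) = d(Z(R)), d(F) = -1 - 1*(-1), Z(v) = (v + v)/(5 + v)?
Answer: 12150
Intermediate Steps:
Z(v) = 2*v/(5 + v) (Z(v) = (2*v)/(5 + v) = 2*v/(5 + v))
d(F) = 0 (d(F) = -1 + 1 = 0)
y(R) = 0
(y(2) + 81)*(167 + O(51, -40)) = (0 + 81)*(167 - 17) = 81*150 = 12150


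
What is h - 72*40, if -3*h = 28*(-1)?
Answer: -8612/3 ≈ -2870.7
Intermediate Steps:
h = 28/3 (h = -28*(-1)/3 = -1/3*(-28) = 28/3 ≈ 9.3333)
h - 72*40 = 28/3 - 72*40 = 28/3 - 2880 = -8612/3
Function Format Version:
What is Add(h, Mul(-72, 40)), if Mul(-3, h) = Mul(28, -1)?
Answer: Rational(-8612, 3) ≈ -2870.7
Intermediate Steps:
h = Rational(28, 3) (h = Mul(Rational(-1, 3), Mul(28, -1)) = Mul(Rational(-1, 3), -28) = Rational(28, 3) ≈ 9.3333)
Add(h, Mul(-72, 40)) = Add(Rational(28, 3), Mul(-72, 40)) = Add(Rational(28, 3), -2880) = Rational(-8612, 3)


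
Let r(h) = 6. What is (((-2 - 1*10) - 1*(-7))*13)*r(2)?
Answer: -390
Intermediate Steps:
(((-2 - 1*10) - 1*(-7))*13)*r(2) = (((-2 - 1*10) - 1*(-7))*13)*6 = (((-2 - 10) + 7)*13)*6 = ((-12 + 7)*13)*6 = -5*13*6 = -65*6 = -390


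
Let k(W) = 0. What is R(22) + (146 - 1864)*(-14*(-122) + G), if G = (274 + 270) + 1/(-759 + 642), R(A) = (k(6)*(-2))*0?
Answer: -452663794/117 ≈ -3.8689e+6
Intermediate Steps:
R(A) = 0 (R(A) = (0*(-2))*0 = 0*0 = 0)
G = 63647/117 (G = 544 + 1/(-117) = 544 - 1/117 = 63647/117 ≈ 543.99)
R(22) + (146 - 1864)*(-14*(-122) + G) = 0 + (146 - 1864)*(-14*(-122) + 63647/117) = 0 - 1718*(1708 + 63647/117) = 0 - 1718*263483/117 = 0 - 452663794/117 = -452663794/117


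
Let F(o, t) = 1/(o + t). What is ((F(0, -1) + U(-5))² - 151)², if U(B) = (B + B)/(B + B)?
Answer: 22801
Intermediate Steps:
U(B) = 1 (U(B) = (2*B)/((2*B)) = (2*B)*(1/(2*B)) = 1)
((F(0, -1) + U(-5))² - 151)² = ((1/(0 - 1) + 1)² - 151)² = ((1/(-1) + 1)² - 151)² = ((-1 + 1)² - 151)² = (0² - 151)² = (0 - 151)² = (-151)² = 22801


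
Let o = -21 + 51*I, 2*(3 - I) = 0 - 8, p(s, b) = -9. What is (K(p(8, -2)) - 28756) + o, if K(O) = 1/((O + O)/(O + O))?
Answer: -28419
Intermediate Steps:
I = 7 (I = 3 - (0 - 8)/2 = 3 - ½*(-8) = 3 + 4 = 7)
o = 336 (o = -21 + 51*7 = -21 + 357 = 336)
K(O) = 1 (K(O) = 1/((2*O)/((2*O))) = 1/((2*O)*(1/(2*O))) = 1/1 = 1)
(K(p(8, -2)) - 28756) + o = (1 - 28756) + 336 = -28755 + 336 = -28419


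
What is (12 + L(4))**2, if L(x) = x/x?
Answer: 169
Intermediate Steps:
L(x) = 1
(12 + L(4))**2 = (12 + 1)**2 = 13**2 = 169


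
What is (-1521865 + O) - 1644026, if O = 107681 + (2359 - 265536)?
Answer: -3321387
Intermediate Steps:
O = -155496 (O = 107681 - 263177 = -155496)
(-1521865 + O) - 1644026 = (-1521865 - 155496) - 1644026 = -1677361 - 1644026 = -3321387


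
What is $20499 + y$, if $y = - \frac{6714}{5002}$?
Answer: $\frac{51264642}{2501} \approx 20498.0$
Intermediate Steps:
$y = - \frac{3357}{2501}$ ($y = - \frac{6714}{5002} = \left(-1\right) \frac{3357}{2501} = - \frac{3357}{2501} \approx -1.3423$)
$20499 + y = 20499 - \frac{3357}{2501} = \frac{51264642}{2501}$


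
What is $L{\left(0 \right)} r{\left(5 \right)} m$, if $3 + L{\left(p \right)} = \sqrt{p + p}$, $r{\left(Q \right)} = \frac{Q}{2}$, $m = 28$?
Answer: $-210$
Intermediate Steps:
$r{\left(Q \right)} = \frac{Q}{2}$ ($r{\left(Q \right)} = Q \frac{1}{2} = \frac{Q}{2}$)
$L{\left(p \right)} = -3 + \sqrt{2} \sqrt{p}$ ($L{\left(p \right)} = -3 + \sqrt{p + p} = -3 + \sqrt{2 p} = -3 + \sqrt{2} \sqrt{p}$)
$L{\left(0 \right)} r{\left(5 \right)} m = \left(-3 + \sqrt{2} \sqrt{0}\right) \frac{1}{2} \cdot 5 \cdot 28 = \left(-3 + \sqrt{2} \cdot 0\right) \frac{5}{2} \cdot 28 = \left(-3 + 0\right) \frac{5}{2} \cdot 28 = \left(-3\right) \frac{5}{2} \cdot 28 = \left(- \frac{15}{2}\right) 28 = -210$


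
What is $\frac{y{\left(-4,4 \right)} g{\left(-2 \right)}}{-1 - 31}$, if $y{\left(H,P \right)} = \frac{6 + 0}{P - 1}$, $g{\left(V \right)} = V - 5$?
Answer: $\frac{7}{16} \approx 0.4375$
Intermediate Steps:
$g{\left(V \right)} = -5 + V$ ($g{\left(V \right)} = V - 5 = -5 + V$)
$y{\left(H,P \right)} = \frac{6}{-1 + P}$
$\frac{y{\left(-4,4 \right)} g{\left(-2 \right)}}{-1 - 31} = \frac{\frac{6}{-1 + 4} \left(-5 - 2\right)}{-1 - 31} = \frac{\frac{6}{3} \left(-7\right)}{-32} = 6 \cdot \frac{1}{3} \left(-7\right) \left(- \frac{1}{32}\right) = 2 \left(-7\right) \left(- \frac{1}{32}\right) = \left(-14\right) \left(- \frac{1}{32}\right) = \frac{7}{16}$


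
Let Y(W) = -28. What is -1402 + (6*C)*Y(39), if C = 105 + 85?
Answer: -33322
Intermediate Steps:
C = 190
-1402 + (6*C)*Y(39) = -1402 + (6*190)*(-28) = -1402 + 1140*(-28) = -1402 - 31920 = -33322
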